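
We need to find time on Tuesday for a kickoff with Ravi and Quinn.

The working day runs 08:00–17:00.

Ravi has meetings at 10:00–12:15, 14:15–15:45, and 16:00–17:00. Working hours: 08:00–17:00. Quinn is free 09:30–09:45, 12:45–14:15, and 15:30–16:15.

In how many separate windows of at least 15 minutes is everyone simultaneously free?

3

Ravi free within 08:00–17:00: 08:00–10:00, 12:15–14:15, 15:45–16:00.
Ravi ∩ Quinn: 09:30–09:45, 12:45–14:15, 15:45–16:00.
Windows ≥ 15 min: 09:30–09:45, 12:45–14:15, 15:45–16:00.
That's 3 windows.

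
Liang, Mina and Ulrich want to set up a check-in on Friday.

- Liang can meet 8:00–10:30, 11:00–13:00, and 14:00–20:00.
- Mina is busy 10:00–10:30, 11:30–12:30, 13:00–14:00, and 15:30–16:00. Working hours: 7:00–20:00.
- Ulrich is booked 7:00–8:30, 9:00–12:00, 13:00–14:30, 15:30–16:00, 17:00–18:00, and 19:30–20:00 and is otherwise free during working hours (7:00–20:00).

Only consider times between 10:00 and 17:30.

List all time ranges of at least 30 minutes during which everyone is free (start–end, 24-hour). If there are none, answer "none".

12:30–13:00, 14:30–15:30, 16:00–17:00

Mina free within 07:00–20:00: 07:00–10:00, 10:30–11:30, 12:30–13:00, 14:00–15:30, 16:00–20:00.
Ulrich free within 07:00–20:00: 08:30–09:00, 12:00–13:00, 14:30–15:30, 16:00–17:00, 18:00–19:30.
Liang ∩ Mina: 08:00–10:00, 11:00–11:30, 12:30–13:00, 14:00–15:30, 16:00–20:00.
Liang ∩ Mina ∩ Ulrich: 08:30–09:00, 12:30–13:00, 14:30–15:30, 16:00–17:00, 18:00–19:30.
Restricted to 10:00–17:30: 12:30–13:00, 14:30–15:30, 16:00–17:00.
Windows ≥ 30 min: 12:30–13:00, 14:30–15:30, 16:00–17:00.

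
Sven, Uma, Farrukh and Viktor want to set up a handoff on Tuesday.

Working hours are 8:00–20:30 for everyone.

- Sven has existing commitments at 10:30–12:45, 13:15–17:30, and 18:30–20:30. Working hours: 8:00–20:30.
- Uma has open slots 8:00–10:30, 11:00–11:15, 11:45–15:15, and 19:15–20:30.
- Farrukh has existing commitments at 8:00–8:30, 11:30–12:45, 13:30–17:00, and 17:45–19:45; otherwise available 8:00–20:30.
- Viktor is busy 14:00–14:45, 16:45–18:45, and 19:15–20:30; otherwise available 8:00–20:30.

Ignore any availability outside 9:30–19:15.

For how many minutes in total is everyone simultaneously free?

Sven free within 08:00–20:30: 08:00–10:30, 12:45–13:15, 17:30–18:30.
Farrukh free within 08:00–20:30: 08:30–11:30, 12:45–13:30, 17:00–17:45, 19:45–20:30.
Viktor free within 08:00–20:30: 08:00–14:00, 14:45–16:45, 18:45–19:15.
Sven ∩ Uma: 08:00–10:30, 12:45–13:15.
Sven ∩ Uma ∩ Farrukh: 08:30–10:30, 12:45–13:15.
Sven ∩ Uma ∩ Farrukh ∩ Viktor: 08:30–10:30, 12:45–13:15.
Restricted to 09:30–19:15: 09:30–10:30, 12:45–13:15.
Total common minutes: 60 + 30 = 90.

90 minutes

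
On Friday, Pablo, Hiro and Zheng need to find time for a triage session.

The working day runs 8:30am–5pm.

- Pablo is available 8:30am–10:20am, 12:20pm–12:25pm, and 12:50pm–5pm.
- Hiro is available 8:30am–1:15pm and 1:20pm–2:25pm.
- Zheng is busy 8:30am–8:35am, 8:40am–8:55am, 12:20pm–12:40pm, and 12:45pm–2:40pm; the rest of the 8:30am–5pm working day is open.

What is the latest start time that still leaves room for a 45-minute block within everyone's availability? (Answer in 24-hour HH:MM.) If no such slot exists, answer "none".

Zheng free within 08:30–17:00: 08:35–08:40, 08:55–12:20, 12:40–12:45, 14:40–17:00.
Pablo ∩ Hiro: 08:30–10:20, 12:20–12:25, 12:50–13:15, 13:20–14:25.
Pablo ∩ Hiro ∩ Zheng: 08:35–08:40, 08:55–10:20.
Windows ≥ 45 min: 08:55–10:20.
Latest start in the last window 08:55–10:20 is 10:20 − 45 min = 09:35.

09:35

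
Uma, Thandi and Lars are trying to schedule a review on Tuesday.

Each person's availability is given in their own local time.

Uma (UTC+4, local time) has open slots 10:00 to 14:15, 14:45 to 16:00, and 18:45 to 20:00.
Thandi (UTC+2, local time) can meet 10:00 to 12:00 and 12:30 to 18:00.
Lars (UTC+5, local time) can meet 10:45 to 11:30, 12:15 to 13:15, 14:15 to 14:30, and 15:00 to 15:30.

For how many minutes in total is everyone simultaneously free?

Uma → UTC: 06:00–10:15, 10:45–12:00, 14:45–16:00.
Thandi → UTC: 08:00–10:00, 10:30–16:00.
Lars → UTC: 05:45–06:30, 07:15–08:15, 09:15–09:30, 10:00–10:30.
Uma ∩ Thandi: 08:00–10:00, 10:45–12:00, 14:45–16:00.
Uma ∩ Thandi ∩ Lars: 08:00–08:15, 09:15–09:30.
Total common minutes: 15 + 15 = 30.

30 minutes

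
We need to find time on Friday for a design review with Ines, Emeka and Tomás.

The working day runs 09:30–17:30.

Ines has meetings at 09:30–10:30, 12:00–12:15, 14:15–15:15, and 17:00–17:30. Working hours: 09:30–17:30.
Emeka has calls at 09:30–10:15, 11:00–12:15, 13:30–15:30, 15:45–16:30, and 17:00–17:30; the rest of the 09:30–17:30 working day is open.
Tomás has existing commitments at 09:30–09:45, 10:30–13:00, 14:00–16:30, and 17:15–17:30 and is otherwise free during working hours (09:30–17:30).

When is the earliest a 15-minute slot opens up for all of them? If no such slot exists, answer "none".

Ines free within 09:30–17:30: 10:30–12:00, 12:15–14:15, 15:15–17:00.
Emeka free within 09:30–17:30: 10:15–11:00, 12:15–13:30, 15:30–15:45, 16:30–17:00.
Tomás free within 09:30–17:30: 09:45–10:30, 13:00–14:00, 16:30–17:15.
Ines ∩ Emeka: 10:30–11:00, 12:15–13:30, 15:30–15:45, 16:30–17:00.
Ines ∩ Emeka ∩ Tomás: 13:00–13:30, 16:30–17:00.
Windows ≥ 15 min: 13:00–13:30, 16:30–17:00.
Earliest such window starts at 13:00.

13:00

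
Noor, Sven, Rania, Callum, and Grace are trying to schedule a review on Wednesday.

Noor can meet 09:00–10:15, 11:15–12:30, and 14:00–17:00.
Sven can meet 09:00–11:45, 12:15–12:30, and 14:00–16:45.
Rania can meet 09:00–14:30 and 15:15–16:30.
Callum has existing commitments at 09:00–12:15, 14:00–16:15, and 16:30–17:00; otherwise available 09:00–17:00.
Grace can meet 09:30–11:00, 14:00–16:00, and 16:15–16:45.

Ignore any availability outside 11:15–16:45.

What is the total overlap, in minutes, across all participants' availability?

15 minutes

Callum free within 09:00–17:00: 12:15–14:00, 16:15–16:30.
Noor ∩ Sven: 09:00–10:15, 11:15–11:45, 12:15–12:30, 14:00–16:45.
Noor ∩ Sven ∩ Rania: 09:00–10:15, 11:15–11:45, 12:15–12:30, 14:00–14:30, 15:15–16:30.
Noor ∩ Sven ∩ Rania ∩ Callum: 12:15–12:30, 16:15–16:30.
Noor ∩ Sven ∩ Rania ∩ Callum ∩ Grace: 16:15–16:30.
Restricted to 11:15–16:45: 16:15–16:30.
Total common minutes: 15.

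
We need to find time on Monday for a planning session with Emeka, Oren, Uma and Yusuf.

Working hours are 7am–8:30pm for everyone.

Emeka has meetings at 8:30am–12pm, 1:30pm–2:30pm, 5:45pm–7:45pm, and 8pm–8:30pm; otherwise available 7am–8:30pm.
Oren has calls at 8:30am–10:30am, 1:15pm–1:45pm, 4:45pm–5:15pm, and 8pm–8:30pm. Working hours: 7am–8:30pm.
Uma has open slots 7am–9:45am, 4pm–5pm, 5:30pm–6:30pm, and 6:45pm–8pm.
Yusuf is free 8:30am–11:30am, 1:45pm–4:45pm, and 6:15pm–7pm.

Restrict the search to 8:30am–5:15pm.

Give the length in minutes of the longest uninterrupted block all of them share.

Emeka free within 07:00–20:30: 07:00–08:30, 12:00–13:30, 14:30–17:45, 19:45–20:00.
Oren free within 07:00–20:30: 07:00–08:30, 10:30–13:15, 13:45–16:45, 17:15–20:00.
Emeka ∩ Oren: 07:00–08:30, 12:00–13:15, 14:30–16:45, 17:15–17:45, 19:45–20:00.
Emeka ∩ Oren ∩ Uma: 07:00–08:30, 16:00–16:45, 17:30–17:45, 19:45–20:00.
Emeka ∩ Oren ∩ Uma ∩ Yusuf: 16:00–16:45.
Restricted to 08:30–17:15: 16:00–16:45.
Single common window of 45 minutes.

45 minutes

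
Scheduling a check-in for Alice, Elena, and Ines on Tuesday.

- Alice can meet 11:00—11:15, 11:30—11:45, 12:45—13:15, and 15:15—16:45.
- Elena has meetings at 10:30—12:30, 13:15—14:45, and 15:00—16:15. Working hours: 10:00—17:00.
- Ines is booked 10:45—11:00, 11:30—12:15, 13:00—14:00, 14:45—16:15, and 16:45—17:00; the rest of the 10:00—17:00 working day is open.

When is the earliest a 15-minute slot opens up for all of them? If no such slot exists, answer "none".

12:45

Elena free within 10:00–17:00: 10:00–10:30, 12:30–13:15, 14:45–15:00, 16:15–17:00.
Ines free within 10:00–17:00: 10:00–10:45, 11:00–11:30, 12:15–13:00, 14:00–14:45, 16:15–16:45.
Alice ∩ Elena: 12:45–13:15, 16:15–16:45.
Alice ∩ Elena ∩ Ines: 12:45–13:00, 16:15–16:45.
Windows ≥ 15 min: 12:45–13:00, 16:15–16:45.
Earliest such window starts at 12:45.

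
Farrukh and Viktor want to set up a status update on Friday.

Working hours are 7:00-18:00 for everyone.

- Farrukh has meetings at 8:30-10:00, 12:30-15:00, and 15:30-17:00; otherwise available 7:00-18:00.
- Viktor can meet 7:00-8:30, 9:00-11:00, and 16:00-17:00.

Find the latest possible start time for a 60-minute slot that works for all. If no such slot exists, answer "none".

10:00

Farrukh free within 07:00–18:00: 07:00–08:30, 10:00–12:30, 15:00–15:30, 17:00–18:00.
Farrukh ∩ Viktor: 07:00–08:30, 10:00–11:00.
Windows ≥ 60 min: 07:00–08:30, 10:00–11:00.
Latest start in the last window 10:00–11:00 is 11:00 − 60 min = 10:00.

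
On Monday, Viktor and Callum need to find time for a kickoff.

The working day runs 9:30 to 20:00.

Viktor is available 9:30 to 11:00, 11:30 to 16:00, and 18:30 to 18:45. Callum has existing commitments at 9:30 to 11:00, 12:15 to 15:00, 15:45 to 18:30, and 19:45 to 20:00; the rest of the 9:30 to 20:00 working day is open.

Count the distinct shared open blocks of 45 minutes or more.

Callum free within 09:30–20:00: 11:00–12:15, 15:00–15:45, 18:30–19:45.
Viktor ∩ Callum: 11:30–12:15, 15:00–15:45, 18:30–18:45.
Windows ≥ 45 min: 11:30–12:15, 15:00–15:45.
That's 2 windows.

2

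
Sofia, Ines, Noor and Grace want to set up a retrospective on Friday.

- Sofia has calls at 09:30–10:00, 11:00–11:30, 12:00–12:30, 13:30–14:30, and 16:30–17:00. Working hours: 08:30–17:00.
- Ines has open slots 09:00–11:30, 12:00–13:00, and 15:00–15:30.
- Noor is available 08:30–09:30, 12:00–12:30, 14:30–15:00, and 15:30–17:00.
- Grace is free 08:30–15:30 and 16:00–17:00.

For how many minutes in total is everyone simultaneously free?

Sofia free within 08:30–17:00: 08:30–09:30, 10:00–11:00, 11:30–12:00, 12:30–13:30, 14:30–16:30.
Sofia ∩ Ines: 09:00–09:30, 10:00–11:00, 12:30–13:00, 15:00–15:30.
Sofia ∩ Ines ∩ Noor: 09:00–09:30.
Sofia ∩ Ines ∩ Noor ∩ Grace: 09:00–09:30.
Total common minutes: 30.

30 minutes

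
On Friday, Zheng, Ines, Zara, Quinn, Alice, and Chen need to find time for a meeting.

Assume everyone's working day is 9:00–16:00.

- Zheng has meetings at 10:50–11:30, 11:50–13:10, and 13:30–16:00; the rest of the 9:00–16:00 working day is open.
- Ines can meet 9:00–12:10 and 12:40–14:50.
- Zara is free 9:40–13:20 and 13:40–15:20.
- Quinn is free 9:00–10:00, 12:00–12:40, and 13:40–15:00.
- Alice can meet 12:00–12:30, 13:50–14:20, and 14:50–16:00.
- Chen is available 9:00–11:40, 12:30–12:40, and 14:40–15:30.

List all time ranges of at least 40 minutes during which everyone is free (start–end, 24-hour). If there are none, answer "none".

none

Zheng free within 09:00–16:00: 09:00–10:50, 11:30–11:50, 13:10–13:30.
Zheng ∩ Ines: 09:00–10:50, 11:30–11:50, 13:10–13:30.
Zheng ∩ Ines ∩ Zara: 09:40–10:50, 11:30–11:50, 13:10–13:20.
Zheng ∩ Ines ∩ Zara ∩ Quinn: 09:40–10:00.
Zheng ∩ Ines ∩ Zara ∩ Quinn ∩ Alice: (none).
Zheng ∩ Ines ∩ Zara ∩ Quinn ∩ Alice ∩ Chen: (none).
Windows ≥ 40 min: (none).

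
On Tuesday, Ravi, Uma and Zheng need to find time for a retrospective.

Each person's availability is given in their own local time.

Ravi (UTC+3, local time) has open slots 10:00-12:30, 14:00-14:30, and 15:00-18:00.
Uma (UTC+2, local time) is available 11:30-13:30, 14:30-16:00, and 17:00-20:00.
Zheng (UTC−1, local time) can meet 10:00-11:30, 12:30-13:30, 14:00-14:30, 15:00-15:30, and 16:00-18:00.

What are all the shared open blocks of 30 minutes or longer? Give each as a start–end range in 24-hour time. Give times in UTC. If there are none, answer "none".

Ravi → UTC: 07:00–09:30, 11:00–11:30, 12:00–15:00.
Uma → UTC: 09:30–11:30, 12:30–14:00, 15:00–18:00.
Zheng → UTC: 11:00–12:30, 13:30–14:30, 15:00–15:30, 16:00–16:30, 17:00–19:00.
Ravi ∩ Uma: 11:00–11:30, 12:30–14:00.
Ravi ∩ Uma ∩ Zheng: 11:00–11:30, 13:30–14:00.
Windows ≥ 30 min: 11:00–11:30, 13:30–14:00.

11:00–11:30, 13:30–14:00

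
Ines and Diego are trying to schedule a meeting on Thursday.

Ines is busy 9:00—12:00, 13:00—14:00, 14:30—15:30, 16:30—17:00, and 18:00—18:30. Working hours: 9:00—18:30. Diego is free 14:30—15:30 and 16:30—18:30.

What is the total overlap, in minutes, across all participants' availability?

60 minutes

Ines free within 09:00–18:30: 12:00–13:00, 14:00–14:30, 15:30–16:30, 17:00–18:00.
Ines ∩ Diego: 17:00–18:00.
Total common minutes: 60.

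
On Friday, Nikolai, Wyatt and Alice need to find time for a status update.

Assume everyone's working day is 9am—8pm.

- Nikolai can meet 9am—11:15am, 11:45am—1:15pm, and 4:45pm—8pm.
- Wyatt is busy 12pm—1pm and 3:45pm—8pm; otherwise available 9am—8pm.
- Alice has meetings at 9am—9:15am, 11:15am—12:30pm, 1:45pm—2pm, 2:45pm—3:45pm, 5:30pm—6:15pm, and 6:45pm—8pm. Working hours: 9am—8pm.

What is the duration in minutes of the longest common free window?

120 minutes

Wyatt free within 09:00–20:00: 09:00–12:00, 13:00–15:45.
Alice free within 09:00–20:00: 09:15–11:15, 12:30–13:45, 14:00–14:45, 15:45–17:30, 18:15–18:45.
Nikolai ∩ Wyatt: 09:00–11:15, 11:45–12:00, 13:00–13:15.
Nikolai ∩ Wyatt ∩ Alice: 09:15–11:15, 13:00–13:15.
Common window lengths: 120, 15 min; longest is 120.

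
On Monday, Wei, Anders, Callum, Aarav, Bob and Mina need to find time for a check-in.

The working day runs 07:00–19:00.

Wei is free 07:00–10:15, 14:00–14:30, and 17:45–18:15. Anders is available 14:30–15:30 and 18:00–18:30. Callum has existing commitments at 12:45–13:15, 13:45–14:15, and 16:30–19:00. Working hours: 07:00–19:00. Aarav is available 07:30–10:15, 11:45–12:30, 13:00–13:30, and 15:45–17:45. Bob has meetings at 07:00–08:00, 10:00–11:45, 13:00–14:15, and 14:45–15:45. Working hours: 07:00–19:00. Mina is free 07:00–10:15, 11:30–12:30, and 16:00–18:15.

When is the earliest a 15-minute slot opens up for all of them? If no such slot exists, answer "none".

none

Callum free within 07:00–19:00: 07:00–12:45, 13:15–13:45, 14:15–16:30.
Bob free within 07:00–19:00: 08:00–10:00, 11:45–13:00, 14:15–14:45, 15:45–19:00.
Wei ∩ Anders: 18:00–18:15.
Wei ∩ Anders ∩ Callum: (none).
Wei ∩ Anders ∩ Callum ∩ Aarav: (none).
Wei ∩ Anders ∩ Callum ∩ Aarav ∩ Bob: (none).
Wei ∩ Anders ∩ Callum ∩ Aarav ∩ Bob ∩ Mina: (none).
Windows ≥ 15 min: (none).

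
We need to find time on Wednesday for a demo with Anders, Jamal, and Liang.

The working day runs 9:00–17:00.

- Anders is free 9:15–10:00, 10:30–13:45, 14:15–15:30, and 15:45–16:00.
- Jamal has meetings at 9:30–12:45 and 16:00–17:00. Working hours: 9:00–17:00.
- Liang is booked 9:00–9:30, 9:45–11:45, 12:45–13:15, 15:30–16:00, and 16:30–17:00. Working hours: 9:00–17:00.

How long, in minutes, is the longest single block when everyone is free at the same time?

75 minutes

Jamal free within 09:00–17:00: 09:00–09:30, 12:45–16:00.
Liang free within 09:00–17:00: 09:30–09:45, 11:45–12:45, 13:15–15:30, 16:00–16:30.
Anders ∩ Jamal: 09:15–09:30, 12:45–13:45, 14:15–15:30, 15:45–16:00.
Anders ∩ Jamal ∩ Liang: 13:15–13:45, 14:15–15:30.
Common window lengths: 30, 75 min; longest is 75.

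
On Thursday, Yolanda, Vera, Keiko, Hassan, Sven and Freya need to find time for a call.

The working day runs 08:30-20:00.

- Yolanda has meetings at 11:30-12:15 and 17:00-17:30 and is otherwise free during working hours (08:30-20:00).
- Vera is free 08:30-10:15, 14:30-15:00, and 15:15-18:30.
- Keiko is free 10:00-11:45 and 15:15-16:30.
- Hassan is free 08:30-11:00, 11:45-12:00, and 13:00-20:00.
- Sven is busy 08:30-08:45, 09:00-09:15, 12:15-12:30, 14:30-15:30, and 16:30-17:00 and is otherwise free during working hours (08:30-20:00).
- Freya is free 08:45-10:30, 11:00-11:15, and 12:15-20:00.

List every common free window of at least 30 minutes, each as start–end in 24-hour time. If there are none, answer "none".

15:30–16:30

Yolanda free within 08:30–20:00: 08:30–11:30, 12:15–17:00, 17:30–20:00.
Sven free within 08:30–20:00: 08:45–09:00, 09:15–12:15, 12:30–14:30, 15:30–16:30, 17:00–20:00.
Yolanda ∩ Vera: 08:30–10:15, 14:30–15:00, 15:15–17:00, 17:30–18:30.
Yolanda ∩ Vera ∩ Keiko: 10:00–10:15, 15:15–16:30.
Yolanda ∩ Vera ∩ Keiko ∩ Hassan: 10:00–10:15, 15:15–16:30.
Yolanda ∩ Vera ∩ Keiko ∩ Hassan ∩ Sven: 10:00–10:15, 15:30–16:30.
Yolanda ∩ Vera ∩ Keiko ∩ Hassan ∩ Sven ∩ Freya: 10:00–10:15, 15:30–16:30.
Windows ≥ 30 min: 15:30–16:30.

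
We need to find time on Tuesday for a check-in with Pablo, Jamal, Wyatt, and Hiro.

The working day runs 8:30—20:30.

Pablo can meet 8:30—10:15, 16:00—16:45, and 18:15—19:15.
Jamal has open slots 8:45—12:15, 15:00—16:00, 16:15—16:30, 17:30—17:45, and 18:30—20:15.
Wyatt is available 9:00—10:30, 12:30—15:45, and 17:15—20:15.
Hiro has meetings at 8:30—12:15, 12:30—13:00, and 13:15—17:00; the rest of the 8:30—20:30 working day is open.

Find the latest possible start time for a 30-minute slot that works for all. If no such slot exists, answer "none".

Hiro free within 08:30–20:30: 12:15–12:30, 13:00–13:15, 17:00–20:30.
Pablo ∩ Jamal: 08:45–10:15, 16:15–16:30, 18:30–19:15.
Pablo ∩ Jamal ∩ Wyatt: 09:00–10:15, 18:30–19:15.
Pablo ∩ Jamal ∩ Wyatt ∩ Hiro: 18:30–19:15.
Windows ≥ 30 min: 18:30–19:15.
Latest start in the last window 18:30–19:15 is 19:15 − 30 min = 18:45.

18:45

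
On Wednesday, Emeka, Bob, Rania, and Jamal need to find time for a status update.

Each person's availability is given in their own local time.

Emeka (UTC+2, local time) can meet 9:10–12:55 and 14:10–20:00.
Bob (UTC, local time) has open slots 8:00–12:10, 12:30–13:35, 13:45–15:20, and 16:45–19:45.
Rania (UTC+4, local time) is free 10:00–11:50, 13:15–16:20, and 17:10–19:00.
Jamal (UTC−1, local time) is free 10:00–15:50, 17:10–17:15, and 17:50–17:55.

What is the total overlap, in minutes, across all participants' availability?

Emeka → UTC: 07:10–10:55, 12:10–18:00.
Bob → UTC: 08:00–12:10, 12:30–13:35, 13:45–15:20, 16:45–19:45.
Rania → UTC: 06:00–07:50, 09:15–12:20, 13:10–15:00.
Jamal → UTC: 11:00–16:50, 18:10–18:15, 18:50–18:55.
Emeka ∩ Bob: 08:00–10:55, 12:30–13:35, 13:45–15:20, 16:45–18:00.
Emeka ∩ Bob ∩ Rania: 09:15–10:55, 13:10–13:35, 13:45–15:00.
Emeka ∩ Bob ∩ Rania ∩ Jamal: 13:10–13:35, 13:45–15:00.
Total common minutes: 25 + 75 = 100.

100 minutes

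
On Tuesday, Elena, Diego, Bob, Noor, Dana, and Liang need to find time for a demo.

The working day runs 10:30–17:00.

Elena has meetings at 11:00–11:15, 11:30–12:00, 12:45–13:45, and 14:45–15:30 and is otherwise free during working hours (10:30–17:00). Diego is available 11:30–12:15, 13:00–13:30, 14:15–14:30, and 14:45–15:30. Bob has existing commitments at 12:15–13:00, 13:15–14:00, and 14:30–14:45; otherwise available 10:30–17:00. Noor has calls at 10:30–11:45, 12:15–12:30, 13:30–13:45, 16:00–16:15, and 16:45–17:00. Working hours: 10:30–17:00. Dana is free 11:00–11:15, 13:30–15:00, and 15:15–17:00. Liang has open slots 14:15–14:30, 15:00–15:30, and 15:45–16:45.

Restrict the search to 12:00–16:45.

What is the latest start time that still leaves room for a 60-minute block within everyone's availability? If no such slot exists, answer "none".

none

Elena free within 10:30–17:00: 10:30–11:00, 11:15–11:30, 12:00–12:45, 13:45–14:45, 15:30–17:00.
Bob free within 10:30–17:00: 10:30–12:15, 13:00–13:15, 14:00–14:30, 14:45–17:00.
Noor free within 10:30–17:00: 11:45–12:15, 12:30–13:30, 13:45–16:00, 16:15–16:45.
Elena ∩ Diego: 12:00–12:15, 14:15–14:30.
Elena ∩ Diego ∩ Bob: 12:00–12:15, 14:15–14:30.
Elena ∩ Diego ∩ Bob ∩ Noor: 12:00–12:15, 14:15–14:30.
Elena ∩ Diego ∩ Bob ∩ Noor ∩ Dana: 14:15–14:30.
Elena ∩ Diego ∩ Bob ∩ Noor ∩ Dana ∩ Liang: 14:15–14:30.
Restricted to 12:00–16:45: 14:15–14:30.
Windows ≥ 60 min: (none).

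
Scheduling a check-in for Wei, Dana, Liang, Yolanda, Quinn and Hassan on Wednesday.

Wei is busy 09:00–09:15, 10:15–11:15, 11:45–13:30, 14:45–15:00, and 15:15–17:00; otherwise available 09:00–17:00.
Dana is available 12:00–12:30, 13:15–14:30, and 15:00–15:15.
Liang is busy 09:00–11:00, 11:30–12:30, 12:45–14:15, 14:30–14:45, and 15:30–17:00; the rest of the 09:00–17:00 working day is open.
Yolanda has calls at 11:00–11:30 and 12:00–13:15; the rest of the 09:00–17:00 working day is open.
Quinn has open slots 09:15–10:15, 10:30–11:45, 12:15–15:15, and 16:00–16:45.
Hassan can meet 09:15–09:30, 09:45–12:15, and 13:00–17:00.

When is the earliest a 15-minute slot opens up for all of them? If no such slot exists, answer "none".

Wei free within 09:00–17:00: 09:15–10:15, 11:15–11:45, 13:30–14:45, 15:00–15:15.
Liang free within 09:00–17:00: 11:00–11:30, 12:30–12:45, 14:15–14:30, 14:45–15:30.
Yolanda free within 09:00–17:00: 09:00–11:00, 11:30–12:00, 13:15–17:00.
Wei ∩ Dana: 13:30–14:30, 15:00–15:15.
Wei ∩ Dana ∩ Liang: 14:15–14:30, 15:00–15:15.
Wei ∩ Dana ∩ Liang ∩ Yolanda: 14:15–14:30, 15:00–15:15.
Wei ∩ Dana ∩ Liang ∩ Yolanda ∩ Quinn: 14:15–14:30, 15:00–15:15.
Wei ∩ Dana ∩ Liang ∩ Yolanda ∩ Quinn ∩ Hassan: 14:15–14:30, 15:00–15:15.
Windows ≥ 15 min: 14:15–14:30, 15:00–15:15.
Earliest such window starts at 14:15.

14:15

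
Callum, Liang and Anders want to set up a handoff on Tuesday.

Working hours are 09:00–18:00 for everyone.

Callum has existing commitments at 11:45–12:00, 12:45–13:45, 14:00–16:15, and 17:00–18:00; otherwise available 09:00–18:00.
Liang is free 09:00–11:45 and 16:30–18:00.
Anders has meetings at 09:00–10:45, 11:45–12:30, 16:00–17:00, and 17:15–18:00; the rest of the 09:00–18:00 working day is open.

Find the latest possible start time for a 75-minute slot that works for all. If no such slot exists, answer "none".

none

Callum free within 09:00–18:00: 09:00–11:45, 12:00–12:45, 13:45–14:00, 16:15–17:00.
Anders free within 09:00–18:00: 10:45–11:45, 12:30–16:00, 17:00–17:15.
Callum ∩ Liang: 09:00–11:45, 16:30–17:00.
Callum ∩ Liang ∩ Anders: 10:45–11:45.
Windows ≥ 75 min: (none).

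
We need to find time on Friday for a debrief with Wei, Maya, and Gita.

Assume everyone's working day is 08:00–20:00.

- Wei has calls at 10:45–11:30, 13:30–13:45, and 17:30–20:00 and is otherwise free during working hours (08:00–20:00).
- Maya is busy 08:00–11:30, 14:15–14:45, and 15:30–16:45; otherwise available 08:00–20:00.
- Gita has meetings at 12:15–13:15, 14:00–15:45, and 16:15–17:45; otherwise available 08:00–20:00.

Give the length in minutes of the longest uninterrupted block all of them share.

Wei free within 08:00–20:00: 08:00–10:45, 11:30–13:30, 13:45–17:30.
Maya free within 08:00–20:00: 11:30–14:15, 14:45–15:30, 16:45–20:00.
Gita free within 08:00–20:00: 08:00–12:15, 13:15–14:00, 15:45–16:15, 17:45–20:00.
Wei ∩ Maya: 11:30–13:30, 13:45–14:15, 14:45–15:30, 16:45–17:30.
Wei ∩ Maya ∩ Gita: 11:30–12:15, 13:15–13:30, 13:45–14:00.
Common window lengths: 45, 15, 15 min; longest is 45.

45 minutes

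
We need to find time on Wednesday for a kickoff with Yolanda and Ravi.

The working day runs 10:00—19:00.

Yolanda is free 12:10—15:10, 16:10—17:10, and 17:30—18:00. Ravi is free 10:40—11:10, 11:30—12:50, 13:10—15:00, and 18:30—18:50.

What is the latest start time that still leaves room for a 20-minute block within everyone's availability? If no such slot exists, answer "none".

14:40

Yolanda ∩ Ravi: 12:10–12:50, 13:10–15:00.
Windows ≥ 20 min: 12:10–12:50, 13:10–15:00.
Latest start in the last window 13:10–15:00 is 15:00 − 20 min = 14:40.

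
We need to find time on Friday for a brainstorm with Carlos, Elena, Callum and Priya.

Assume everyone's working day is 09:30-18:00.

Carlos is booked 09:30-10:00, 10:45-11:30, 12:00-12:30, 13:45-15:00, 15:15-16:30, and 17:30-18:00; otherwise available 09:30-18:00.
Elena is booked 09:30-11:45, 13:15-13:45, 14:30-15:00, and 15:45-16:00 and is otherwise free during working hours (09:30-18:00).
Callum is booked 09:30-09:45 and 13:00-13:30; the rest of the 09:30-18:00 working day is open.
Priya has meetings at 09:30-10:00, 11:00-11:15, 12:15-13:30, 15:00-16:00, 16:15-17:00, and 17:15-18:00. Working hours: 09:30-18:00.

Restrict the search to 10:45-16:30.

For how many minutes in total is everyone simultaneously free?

Carlos free within 09:30–18:00: 10:00–10:45, 11:30–12:00, 12:30–13:45, 15:00–15:15, 16:30–17:30.
Elena free within 09:30–18:00: 11:45–13:15, 13:45–14:30, 15:00–15:45, 16:00–18:00.
Callum free within 09:30–18:00: 09:45–13:00, 13:30–18:00.
Priya free within 09:30–18:00: 10:00–11:00, 11:15–12:15, 13:30–15:00, 16:00–16:15, 17:00–17:15.
Carlos ∩ Elena: 11:45–12:00, 12:30–13:15, 15:00–15:15, 16:30–17:30.
Carlos ∩ Elena ∩ Callum: 11:45–12:00, 12:30–13:00, 15:00–15:15, 16:30–17:30.
Carlos ∩ Elena ∩ Callum ∩ Priya: 11:45–12:00, 17:00–17:15.
Restricted to 10:45–16:30: 11:45–12:00.
Total common minutes: 15.

15 minutes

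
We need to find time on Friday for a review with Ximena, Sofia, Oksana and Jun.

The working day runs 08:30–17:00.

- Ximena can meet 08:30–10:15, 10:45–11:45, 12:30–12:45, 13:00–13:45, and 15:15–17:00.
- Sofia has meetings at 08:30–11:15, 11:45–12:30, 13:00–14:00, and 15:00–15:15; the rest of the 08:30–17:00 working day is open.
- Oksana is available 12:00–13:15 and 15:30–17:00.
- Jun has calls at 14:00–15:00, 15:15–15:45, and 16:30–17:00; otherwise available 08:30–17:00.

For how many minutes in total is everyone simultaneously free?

Sofia free within 08:30–17:00: 11:15–11:45, 12:30–13:00, 14:00–15:00, 15:15–17:00.
Jun free within 08:30–17:00: 08:30–14:00, 15:00–15:15, 15:45–16:30.
Ximena ∩ Sofia: 11:15–11:45, 12:30–12:45, 15:15–17:00.
Ximena ∩ Sofia ∩ Oksana: 12:30–12:45, 15:30–17:00.
Ximena ∩ Sofia ∩ Oksana ∩ Jun: 12:30–12:45, 15:45–16:30.
Total common minutes: 15 + 45 = 60.

60 minutes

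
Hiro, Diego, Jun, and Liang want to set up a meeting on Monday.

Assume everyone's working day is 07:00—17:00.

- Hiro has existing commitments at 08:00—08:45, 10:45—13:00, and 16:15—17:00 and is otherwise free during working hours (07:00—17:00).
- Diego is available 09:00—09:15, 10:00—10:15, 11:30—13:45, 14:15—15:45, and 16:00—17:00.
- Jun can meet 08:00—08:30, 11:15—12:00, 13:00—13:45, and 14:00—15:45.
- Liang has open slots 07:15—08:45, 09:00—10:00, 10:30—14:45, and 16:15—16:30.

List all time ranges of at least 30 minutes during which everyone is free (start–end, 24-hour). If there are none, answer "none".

13:00–13:45, 14:15–14:45

Hiro free within 07:00–17:00: 07:00–08:00, 08:45–10:45, 13:00–16:15.
Hiro ∩ Diego: 09:00–09:15, 10:00–10:15, 13:00–13:45, 14:15–15:45, 16:00–16:15.
Hiro ∩ Diego ∩ Jun: 13:00–13:45, 14:15–15:45.
Hiro ∩ Diego ∩ Jun ∩ Liang: 13:00–13:45, 14:15–14:45.
Windows ≥ 30 min: 13:00–13:45, 14:15–14:45.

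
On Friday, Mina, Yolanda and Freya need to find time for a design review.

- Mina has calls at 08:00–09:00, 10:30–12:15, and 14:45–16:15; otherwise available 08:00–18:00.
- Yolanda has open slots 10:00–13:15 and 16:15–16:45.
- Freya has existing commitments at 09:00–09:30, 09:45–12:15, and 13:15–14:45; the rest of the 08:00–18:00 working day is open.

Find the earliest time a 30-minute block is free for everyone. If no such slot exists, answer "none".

12:15

Mina free within 08:00–18:00: 09:00–10:30, 12:15–14:45, 16:15–18:00.
Freya free within 08:00–18:00: 08:00–09:00, 09:30–09:45, 12:15–13:15, 14:45–18:00.
Mina ∩ Yolanda: 10:00–10:30, 12:15–13:15, 16:15–16:45.
Mina ∩ Yolanda ∩ Freya: 12:15–13:15, 16:15–16:45.
Windows ≥ 30 min: 12:15–13:15, 16:15–16:45.
Earliest such window starts at 12:15.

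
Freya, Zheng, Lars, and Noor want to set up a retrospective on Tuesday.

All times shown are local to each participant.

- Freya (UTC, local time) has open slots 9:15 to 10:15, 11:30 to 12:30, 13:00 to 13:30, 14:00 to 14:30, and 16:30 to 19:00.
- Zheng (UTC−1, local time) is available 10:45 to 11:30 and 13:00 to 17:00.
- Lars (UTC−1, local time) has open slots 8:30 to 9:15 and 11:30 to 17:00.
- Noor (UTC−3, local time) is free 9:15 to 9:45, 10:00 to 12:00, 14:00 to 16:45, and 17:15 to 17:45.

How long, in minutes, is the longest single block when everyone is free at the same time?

60 minutes

Freya → UTC: 09:15–10:15, 11:30–12:30, 13:00–13:30, 14:00–14:30, 16:30–19:00.
Zheng → UTC: 11:45–12:30, 14:00–18:00.
Lars → UTC: 09:30–10:15, 12:30–18:00.
Noor → UTC: 12:15–12:45, 13:00–15:00, 17:00–19:45, 20:15–20:45.
Freya ∩ Zheng: 11:45–12:30, 14:00–14:30, 16:30–18:00.
Freya ∩ Zheng ∩ Lars: 14:00–14:30, 16:30–18:00.
Freya ∩ Zheng ∩ Lars ∩ Noor: 14:00–14:30, 17:00–18:00.
Common window lengths: 30, 60 min; longest is 60.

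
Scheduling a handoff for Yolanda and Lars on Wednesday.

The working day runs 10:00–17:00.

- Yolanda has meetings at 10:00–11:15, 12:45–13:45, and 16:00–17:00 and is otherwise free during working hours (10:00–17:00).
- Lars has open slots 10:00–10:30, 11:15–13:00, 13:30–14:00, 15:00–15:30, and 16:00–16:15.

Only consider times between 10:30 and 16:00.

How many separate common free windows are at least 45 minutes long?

Yolanda free within 10:00–17:00: 11:15–12:45, 13:45–16:00.
Yolanda ∩ Lars: 11:15–12:45, 13:45–14:00, 15:00–15:30.
Restricted to 10:30–16:00: 11:15–12:45, 13:45–14:00, 15:00–15:30.
Windows ≥ 45 min: 11:15–12:45.
That's 1 window.

1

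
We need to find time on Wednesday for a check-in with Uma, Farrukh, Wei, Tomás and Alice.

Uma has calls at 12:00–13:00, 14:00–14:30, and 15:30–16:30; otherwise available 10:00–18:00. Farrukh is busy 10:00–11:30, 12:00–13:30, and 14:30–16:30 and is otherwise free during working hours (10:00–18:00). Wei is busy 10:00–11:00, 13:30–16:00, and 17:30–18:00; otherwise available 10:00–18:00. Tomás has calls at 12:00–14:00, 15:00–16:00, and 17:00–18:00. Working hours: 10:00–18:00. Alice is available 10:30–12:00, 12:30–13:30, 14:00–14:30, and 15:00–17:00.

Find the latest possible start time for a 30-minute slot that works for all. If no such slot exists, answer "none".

Uma free within 10:00–18:00: 10:00–12:00, 13:00–14:00, 14:30–15:30, 16:30–18:00.
Farrukh free within 10:00–18:00: 11:30–12:00, 13:30–14:30, 16:30–18:00.
Wei free within 10:00–18:00: 11:00–13:30, 16:00–17:30.
Tomás free within 10:00–18:00: 10:00–12:00, 14:00–15:00, 16:00–17:00.
Uma ∩ Farrukh: 11:30–12:00, 13:30–14:00, 16:30–18:00.
Uma ∩ Farrukh ∩ Wei: 11:30–12:00, 16:30–17:30.
Uma ∩ Farrukh ∩ Wei ∩ Tomás: 11:30–12:00, 16:30–17:00.
Uma ∩ Farrukh ∩ Wei ∩ Tomás ∩ Alice: 11:30–12:00, 16:30–17:00.
Windows ≥ 30 min: 11:30–12:00, 16:30–17:00.
Latest start in the last window 16:30–17:00 is 17:00 − 30 min = 16:30.

16:30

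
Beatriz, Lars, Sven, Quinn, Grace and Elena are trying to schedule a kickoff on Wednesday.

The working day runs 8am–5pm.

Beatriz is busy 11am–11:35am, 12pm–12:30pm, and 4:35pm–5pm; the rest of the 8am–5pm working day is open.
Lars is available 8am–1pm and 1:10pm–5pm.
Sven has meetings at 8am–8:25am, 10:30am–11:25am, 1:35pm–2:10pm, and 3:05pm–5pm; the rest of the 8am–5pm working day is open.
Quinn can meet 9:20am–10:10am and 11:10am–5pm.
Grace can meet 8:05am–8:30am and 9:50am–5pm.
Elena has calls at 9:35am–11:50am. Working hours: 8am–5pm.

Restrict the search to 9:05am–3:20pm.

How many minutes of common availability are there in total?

120 minutes

Beatriz free within 08:00–17:00: 08:00–11:00, 11:35–12:00, 12:30–16:35.
Sven free within 08:00–17:00: 08:25–10:30, 11:25–13:35, 14:10–15:05.
Elena free within 08:00–17:00: 08:00–09:35, 11:50–17:00.
Beatriz ∩ Lars: 08:00–11:00, 11:35–12:00, 12:30–13:00, 13:10–16:35.
Beatriz ∩ Lars ∩ Sven: 08:25–10:30, 11:35–12:00, 12:30–13:00, 13:10–13:35, 14:10–15:05.
Beatriz ∩ Lars ∩ Sven ∩ Quinn: 09:20–10:10, 11:35–12:00, 12:30–13:00, 13:10–13:35, 14:10–15:05.
Beatriz ∩ Lars ∩ Sven ∩ Quinn ∩ Grace: 09:50–10:10, 11:35–12:00, 12:30–13:00, 13:10–13:35, 14:10–15:05.
Beatriz ∩ Lars ∩ Sven ∩ Quinn ∩ Grace ∩ Elena: 11:50–12:00, 12:30–13:00, 13:10–13:35, 14:10–15:05.
Restricted to 09:05–15:20: 11:50–12:00, 12:30–13:00, 13:10–13:35, 14:10–15:05.
Total common minutes: 10 + 30 + 25 + 55 = 120.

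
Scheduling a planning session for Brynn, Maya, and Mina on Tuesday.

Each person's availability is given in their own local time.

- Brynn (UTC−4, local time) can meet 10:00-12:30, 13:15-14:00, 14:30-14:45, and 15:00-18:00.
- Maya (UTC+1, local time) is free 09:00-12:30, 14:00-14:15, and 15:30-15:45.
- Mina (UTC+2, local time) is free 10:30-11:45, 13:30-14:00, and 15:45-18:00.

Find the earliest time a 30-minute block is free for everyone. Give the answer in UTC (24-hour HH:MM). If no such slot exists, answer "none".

Brynn → UTC: 14:00–16:30, 17:15–18:00, 18:30–18:45, 19:00–22:00.
Maya → UTC: 08:00–11:30, 13:00–13:15, 14:30–14:45.
Mina → UTC: 08:30–09:45, 11:30–12:00, 13:45–16:00.
Brynn ∩ Maya: 14:30–14:45.
Brynn ∩ Maya ∩ Mina: 14:30–14:45.
Windows ≥ 30 min: (none).

none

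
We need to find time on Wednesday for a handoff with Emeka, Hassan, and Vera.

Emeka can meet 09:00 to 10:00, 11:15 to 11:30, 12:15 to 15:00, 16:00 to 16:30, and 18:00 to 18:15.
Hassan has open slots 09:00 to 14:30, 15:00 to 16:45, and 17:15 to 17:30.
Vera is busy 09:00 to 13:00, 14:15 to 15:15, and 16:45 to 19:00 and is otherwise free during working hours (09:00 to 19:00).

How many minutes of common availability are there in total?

105 minutes

Vera free within 09:00–19:00: 13:00–14:15, 15:15–16:45.
Emeka ∩ Hassan: 09:00–10:00, 11:15–11:30, 12:15–14:30, 16:00–16:30.
Emeka ∩ Hassan ∩ Vera: 13:00–14:15, 16:00–16:30.
Total common minutes: 75 + 30 = 105.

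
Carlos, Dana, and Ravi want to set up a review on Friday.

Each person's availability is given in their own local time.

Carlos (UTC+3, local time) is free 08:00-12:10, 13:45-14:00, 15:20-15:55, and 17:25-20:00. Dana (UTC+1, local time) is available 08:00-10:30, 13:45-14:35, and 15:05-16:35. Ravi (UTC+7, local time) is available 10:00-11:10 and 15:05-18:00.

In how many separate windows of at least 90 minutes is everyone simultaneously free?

0

Carlos → UTC: 05:00–09:10, 10:45–11:00, 12:20–12:55, 14:25–17:00.
Dana → UTC: 07:00–09:30, 12:45–13:35, 14:05–15:35.
Ravi → UTC: 03:00–04:10, 08:05–11:00.
Carlos ∩ Dana: 07:00–09:10, 12:45–12:55, 14:25–15:35.
Carlos ∩ Dana ∩ Ravi: 08:05–09:10.
Windows ≥ 90 min: (none).
That's 0 windows.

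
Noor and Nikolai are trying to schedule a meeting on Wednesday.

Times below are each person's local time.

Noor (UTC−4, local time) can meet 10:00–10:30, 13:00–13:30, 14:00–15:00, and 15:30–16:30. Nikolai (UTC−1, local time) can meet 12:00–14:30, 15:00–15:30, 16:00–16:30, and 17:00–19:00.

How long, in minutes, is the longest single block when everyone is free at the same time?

Noor → UTC: 14:00–14:30, 17:00–17:30, 18:00–19:00, 19:30–20:30.
Nikolai → UTC: 13:00–15:30, 16:00–16:30, 17:00–17:30, 18:00–20:00.
Noor ∩ Nikolai: 14:00–14:30, 17:00–17:30, 18:00–19:00, 19:30–20:00.
Common window lengths: 30, 30, 60, 30 min; longest is 60.

60 minutes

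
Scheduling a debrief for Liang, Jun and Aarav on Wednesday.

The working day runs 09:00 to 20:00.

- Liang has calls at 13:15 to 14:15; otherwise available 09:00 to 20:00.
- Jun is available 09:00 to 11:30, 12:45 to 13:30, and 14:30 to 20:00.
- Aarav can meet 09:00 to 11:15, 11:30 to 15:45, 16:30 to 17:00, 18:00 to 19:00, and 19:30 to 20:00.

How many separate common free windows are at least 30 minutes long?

6

Liang free within 09:00–20:00: 09:00–13:15, 14:15–20:00.
Liang ∩ Jun: 09:00–11:30, 12:45–13:15, 14:30–20:00.
Liang ∩ Jun ∩ Aarav: 09:00–11:15, 12:45–13:15, 14:30–15:45, 16:30–17:00, 18:00–19:00, 19:30–20:00.
Windows ≥ 30 min: 09:00–11:15, 12:45–13:15, 14:30–15:45, 16:30–17:00, 18:00–19:00, 19:30–20:00.
That's 6 windows.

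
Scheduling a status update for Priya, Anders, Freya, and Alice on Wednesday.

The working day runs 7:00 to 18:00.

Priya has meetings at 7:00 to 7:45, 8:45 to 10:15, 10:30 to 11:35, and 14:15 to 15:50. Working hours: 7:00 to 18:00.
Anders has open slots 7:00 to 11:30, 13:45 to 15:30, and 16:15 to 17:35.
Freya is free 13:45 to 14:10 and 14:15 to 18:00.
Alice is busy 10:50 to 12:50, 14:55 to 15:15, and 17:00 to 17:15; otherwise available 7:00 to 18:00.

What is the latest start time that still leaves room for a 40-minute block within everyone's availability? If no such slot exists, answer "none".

Priya free within 07:00–18:00: 07:45–08:45, 10:15–10:30, 11:35–14:15, 15:50–18:00.
Alice free within 07:00–18:00: 07:00–10:50, 12:50–14:55, 15:15–17:00, 17:15–18:00.
Priya ∩ Anders: 07:45–08:45, 10:15–10:30, 13:45–14:15, 16:15–17:35.
Priya ∩ Anders ∩ Freya: 13:45–14:10, 16:15–17:35.
Priya ∩ Anders ∩ Freya ∩ Alice: 13:45–14:10, 16:15–17:00, 17:15–17:35.
Windows ≥ 40 min: 16:15–17:00.
Latest start in the last window 16:15–17:00 is 17:00 − 40 min = 16:20.

16:20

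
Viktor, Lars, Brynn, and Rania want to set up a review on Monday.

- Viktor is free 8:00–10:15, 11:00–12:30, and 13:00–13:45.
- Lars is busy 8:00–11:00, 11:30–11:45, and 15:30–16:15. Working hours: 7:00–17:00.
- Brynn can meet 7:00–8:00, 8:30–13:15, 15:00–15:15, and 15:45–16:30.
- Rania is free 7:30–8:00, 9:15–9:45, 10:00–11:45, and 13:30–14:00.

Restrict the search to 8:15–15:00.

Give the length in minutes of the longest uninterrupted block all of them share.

30 minutes

Lars free within 07:00–17:00: 07:00–08:00, 11:00–11:30, 11:45–15:30, 16:15–17:00.
Viktor ∩ Lars: 11:00–11:30, 11:45–12:30, 13:00–13:45.
Viktor ∩ Lars ∩ Brynn: 11:00–11:30, 11:45–12:30, 13:00–13:15.
Viktor ∩ Lars ∩ Brynn ∩ Rania: 11:00–11:30.
Restricted to 08:15–15:00: 11:00–11:30.
Single common window of 30 minutes.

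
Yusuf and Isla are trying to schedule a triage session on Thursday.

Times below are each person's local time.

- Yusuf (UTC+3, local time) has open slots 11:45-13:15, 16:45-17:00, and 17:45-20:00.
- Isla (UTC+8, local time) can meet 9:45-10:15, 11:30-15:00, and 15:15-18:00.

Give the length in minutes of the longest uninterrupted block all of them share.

Yusuf → UTC: 08:45–10:15, 13:45–14:00, 14:45–17:00.
Isla → UTC: 01:45–02:15, 03:30–07:00, 07:15–10:00.
Yusuf ∩ Isla: 08:45–10:00.
Single common window of 75 minutes.

75 minutes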